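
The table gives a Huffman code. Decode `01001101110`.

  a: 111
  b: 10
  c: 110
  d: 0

Read left to right; each codeword is recognised as soon as it completes (prefix code):
  0→d | 10→b | 0→d | 110→c | 111→a | 0→d
Decoded message: dbdcad

dbdcad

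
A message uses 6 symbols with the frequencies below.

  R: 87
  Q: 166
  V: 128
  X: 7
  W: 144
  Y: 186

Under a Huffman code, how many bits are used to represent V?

Repeatedly merge the two smallest:
combine X(7), R(87) → 94
combine 94, V(128) → 222
combine W(144), Q(166) → 310
combine Y(186), 222 → 408
combine 310, 408 → 718
V's leaf is at depth 3, giving a 3-bit codeword.

3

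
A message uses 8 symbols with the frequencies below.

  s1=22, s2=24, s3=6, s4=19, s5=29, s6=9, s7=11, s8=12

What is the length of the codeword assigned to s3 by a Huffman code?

4

Huffman merges, smallest pair first:
combine s3(6), s6(9) → 15
combine s7(11), s8(12) → 23
combine 15, s4(19) → 34
combine s1(22), 23 → 45
combine s2(24), s5(29) → 53
combine 34, 45 → 79
combine 53, 79 → 132
s3 sits 4 levels below the root, so its codeword is 4 bits.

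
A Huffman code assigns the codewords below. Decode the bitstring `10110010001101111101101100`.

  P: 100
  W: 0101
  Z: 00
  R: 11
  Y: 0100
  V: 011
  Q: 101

QPPVVRQQP

Read left to right; each codeword is recognised as soon as it completes (prefix code):
  101→Q | 100→P | 100→P | 011→V | 011→V | 11→R | 101→Q | 101→Q | 100→P
Decoded message: QPPVVRQQP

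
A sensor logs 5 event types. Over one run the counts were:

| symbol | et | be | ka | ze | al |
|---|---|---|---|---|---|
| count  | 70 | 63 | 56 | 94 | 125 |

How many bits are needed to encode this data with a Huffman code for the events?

935

Greedily combine the two least-frequent nodes:
combine ka(56), be(63) → 119
combine et(70), ze(94) → 164
combine 119, al(125) → 244
combine 164, 244 → 408
Each symbol's bit-cost is frequency × depth; summing gives 935 bits (equivalently 119 + 164 + 244 + 408).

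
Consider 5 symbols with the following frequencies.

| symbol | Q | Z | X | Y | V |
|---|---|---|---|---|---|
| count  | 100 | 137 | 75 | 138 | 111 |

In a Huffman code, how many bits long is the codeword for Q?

3

Build the tree from the bottom:
X(75) + Q(100) → 175
V(111) + Z(137) → 248
Y(138) + 175 → 313
248 + 313 → 561
Q's leaf is at depth 3, giving a 3-bit codeword.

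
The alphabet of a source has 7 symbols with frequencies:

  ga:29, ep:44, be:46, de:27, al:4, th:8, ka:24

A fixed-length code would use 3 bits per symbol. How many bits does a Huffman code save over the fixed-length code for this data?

Fixed-length: 3 bits × 182 symbols = 546 bits.
Huffman merges:
combine al(4), th(8) → 12
combine 12, ka(24) → 36
combine de(27), ga(29) → 56
combine 36, ep(44) → 80
combine be(46), 56 → 102
combine 80, 102 → 182
Huffman total = 12 + 36 + 56 + 80 + 102 + 182 = 468 bits.
Saving = 546 − 468 = 78 bits.

78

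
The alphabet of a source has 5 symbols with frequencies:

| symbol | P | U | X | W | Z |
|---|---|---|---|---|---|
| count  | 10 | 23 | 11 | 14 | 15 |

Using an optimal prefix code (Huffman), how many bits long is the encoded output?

Greedily combine the two least-frequent nodes:
P(10) + X(11) → 21
W(14) + Z(15) → 29
21 + U(23) → 44
29 + 44 → 73
The encoded length is the sum of every internal node's weight: 21 + 29 + 44 + 73 = 167 bits.

167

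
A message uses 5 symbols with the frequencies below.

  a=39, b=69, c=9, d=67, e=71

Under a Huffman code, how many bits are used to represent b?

2

Build the tree from the bottom:
combine c(9), a(39) → 48
combine 48, d(67) → 115
combine b(69), e(71) → 140
combine 115, 140 → 255
The subtree containing b is merged 2 times, so code length = 2.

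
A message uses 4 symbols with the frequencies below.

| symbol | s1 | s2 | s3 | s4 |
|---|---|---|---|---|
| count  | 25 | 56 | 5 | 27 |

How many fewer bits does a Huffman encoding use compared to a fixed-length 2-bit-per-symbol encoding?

Fixed-length: 2 bits × 113 symbols = 226 bits.
Huffman merges:
combine s3(5), s1(25) → 30
combine s4(27), 30 → 57
combine s2(56), 57 → 113
Huffman total = 30 + 57 + 113 = 200 bits.
Saving = 226 − 200 = 26 bits.

26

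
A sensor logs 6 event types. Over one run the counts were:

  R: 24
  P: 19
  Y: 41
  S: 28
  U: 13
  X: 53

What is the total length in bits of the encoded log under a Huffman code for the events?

440

Merge the two smallest weights repeatedly:
combine U(13), P(19) → 32
combine R(24), S(28) → 52
combine 32, Y(41) → 73
combine 52, X(53) → 105
combine 73, 105 → 178
Each symbol's bit-cost is frequency × depth; summing gives 440 bits (equivalently 32 + 52 + 73 + 105 + 178).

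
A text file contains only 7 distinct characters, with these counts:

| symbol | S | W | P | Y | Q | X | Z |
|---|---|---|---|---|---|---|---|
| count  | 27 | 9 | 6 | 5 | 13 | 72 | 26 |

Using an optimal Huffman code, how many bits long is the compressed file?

Greedily combine the two least-frequent nodes:
Y(5) + P(6) → 11
W(9) + 11 → 20
Q(13) + 20 → 33
Z(26) + S(27) → 53
33 + 53 → 86
X(72) + 86 → 158
Total encoded bits = sum of merged weights = 11 + 20 + 33 + 53 + 86 + 158 = 361.

361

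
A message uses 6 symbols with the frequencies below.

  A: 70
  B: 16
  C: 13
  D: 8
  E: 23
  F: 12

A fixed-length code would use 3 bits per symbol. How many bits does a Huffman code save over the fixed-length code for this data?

Fixed-length: 3 bits × 142 symbols = 426 bits.
Huffman merges:
merge D(8) and F(12): 20
merge C(13) and B(16): 29
merge 20 and E(23): 43
merge 29 and 43: 72
merge A(70) and 72: 142
Huffman total = 20 + 29 + 43 + 72 + 142 = 306 bits.
Saving = 426 − 306 = 120 bits.

120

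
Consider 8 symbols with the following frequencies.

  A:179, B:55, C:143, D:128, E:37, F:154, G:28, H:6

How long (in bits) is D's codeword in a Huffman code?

Build the tree from the bottom:
H(6) + G(28) → 34
34 + E(37) → 71
B(55) + 71 → 126
126 + D(128) → 254
C(143) + F(154) → 297
A(179) + 254 → 433
297 + 433 → 730
D's leaf is at depth 3, giving a 3-bit codeword.

3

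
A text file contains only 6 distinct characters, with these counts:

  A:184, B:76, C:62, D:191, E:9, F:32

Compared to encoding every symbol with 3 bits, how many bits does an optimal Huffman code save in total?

Fixed-length: 3 bits × 554 symbols = 1662 bits.
Huffman merges:
combine E(9), F(32) → 41
combine 41, C(62) → 103
combine B(76), 103 → 179
combine 179, A(184) → 363
combine D(191), 363 → 554
Huffman total = 41 + 103 + 179 + 363 + 554 = 1240 bits.
Saving = 1662 − 1240 = 422 bits.

422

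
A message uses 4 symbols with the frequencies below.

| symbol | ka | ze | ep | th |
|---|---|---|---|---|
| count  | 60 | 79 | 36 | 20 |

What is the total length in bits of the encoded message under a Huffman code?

367

Build the Huffman tree bottom-up:
th(20) + ep(36) → 56
56 + ka(60) → 116
ze(79) + 116 → 195
Each symbol's bit-cost is frequency × depth; summing gives 367 bits (equivalently 56 + 116 + 195).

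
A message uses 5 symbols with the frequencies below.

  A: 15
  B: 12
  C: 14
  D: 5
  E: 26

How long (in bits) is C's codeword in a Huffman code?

Repeatedly merge the two smallest:
merge D(5) and B(12): 17
merge C(14) and A(15): 29
merge 17 and E(26): 43
merge 29 and 43: 72
C sits 2 levels below the root, so its codeword is 2 bits.

2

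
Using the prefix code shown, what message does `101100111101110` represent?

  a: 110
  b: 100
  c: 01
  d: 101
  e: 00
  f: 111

dbfda

Read left to right; each codeword is recognised as soon as it completes (prefix code):
  101→d | 100→b | 111→f | 101→d | 110→a
Decoded message: dbfda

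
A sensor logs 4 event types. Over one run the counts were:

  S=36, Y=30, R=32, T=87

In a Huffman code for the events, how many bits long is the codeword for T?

Huffman merges, smallest pair first:
merge Y(30) and R(32): 62
merge S(36) and 62: 98
merge T(87) and 98: 185
T sits one level below the root: a 1-bit codeword.

1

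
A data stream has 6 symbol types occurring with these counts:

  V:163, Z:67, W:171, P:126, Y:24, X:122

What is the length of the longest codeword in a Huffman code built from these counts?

4

Merge the two lowest-weight nodes at each step:
merge Y(24) and Z(67): 91
merge 91 and X(122): 213
merge P(126) and V(163): 289
merge W(171) and 213: 384
merge 289 and 384: 673
Maximum depth reached is 4.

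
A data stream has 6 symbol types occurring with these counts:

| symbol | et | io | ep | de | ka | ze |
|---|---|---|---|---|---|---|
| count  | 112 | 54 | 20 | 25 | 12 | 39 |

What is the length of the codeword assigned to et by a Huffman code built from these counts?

Huffman merges, smallest pair first:
combine ka(12), ep(20) → 32
combine de(25), 32 → 57
combine ze(39), io(54) → 93
combine 57, 93 → 150
combine et(112), 150 → 262
et is merged only at the final step, so code length = 1.

1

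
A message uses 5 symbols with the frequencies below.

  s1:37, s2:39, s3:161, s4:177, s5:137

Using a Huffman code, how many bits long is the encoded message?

1178

Merge the two smallest weights repeatedly:
s1(37) + s2(39) → 76
76 + s5(137) → 213
s3(161) + s4(177) → 338
213 + 338 → 551
Each symbol's bit-cost is frequency × depth; summing gives 1178 bits (equivalently 76 + 213 + 338 + 551).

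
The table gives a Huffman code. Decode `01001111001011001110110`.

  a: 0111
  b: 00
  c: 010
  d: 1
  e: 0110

cadbdeae

Read left to right; each codeword is recognised as soon as it completes (prefix code):
  010→c | 0111→a | 1→d | 00→b | 1→d | 0110→e | 0111→a | 0110→e
Decoded message: cadbdeae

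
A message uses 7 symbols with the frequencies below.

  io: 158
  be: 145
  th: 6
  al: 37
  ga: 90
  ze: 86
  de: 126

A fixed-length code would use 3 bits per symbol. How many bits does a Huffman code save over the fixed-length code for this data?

260

Fixed-length: 3 bits × 648 symbols = 1944 bits.
Huffman merges:
merge th(6) and al(37): 43
merge 43 and ze(86): 129
merge ga(90) and de(126): 216
merge 129 and be(145): 274
merge io(158) and 216: 374
merge 274 and 374: 648
Huffman total = 43 + 129 + 216 + 274 + 374 + 648 = 1684 bits.
Saving = 1944 − 1684 = 260 bits.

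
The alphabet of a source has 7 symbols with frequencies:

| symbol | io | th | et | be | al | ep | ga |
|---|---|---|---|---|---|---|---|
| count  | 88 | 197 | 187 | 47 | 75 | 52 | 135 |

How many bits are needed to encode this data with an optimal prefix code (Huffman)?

Merge the two smallest weights repeatedly:
merge be(47) and ep(52): 99
merge al(75) and io(88): 163
merge 99 and ga(135): 234
merge 163 and et(187): 350
merge th(197) and 234: 431
merge 350 and 431: 781
The encoded length is the sum of every internal node's weight: 99 + 163 + 234 + 350 + 431 + 781 = 2058 bits.

2058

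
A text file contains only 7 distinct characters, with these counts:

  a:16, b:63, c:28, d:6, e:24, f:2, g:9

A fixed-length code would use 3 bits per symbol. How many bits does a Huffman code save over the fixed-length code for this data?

Fixed-length: 3 bits × 148 symbols = 444 bits.
Huffman merges:
combine f(2), d(6) → 8
combine 8, g(9) → 17
combine a(16), 17 → 33
combine e(24), c(28) → 52
combine 33, 52 → 85
combine b(63), 85 → 148
Huffman total = 8 + 17 + 33 + 52 + 85 + 148 = 343 bits.
Saving = 444 − 343 = 101 bits.

101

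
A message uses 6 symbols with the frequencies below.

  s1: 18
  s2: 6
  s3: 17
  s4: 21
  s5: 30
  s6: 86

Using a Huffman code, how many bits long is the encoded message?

385

Build the Huffman tree bottom-up:
merge s2(6) and s3(17): 23
merge s1(18) and s4(21): 39
merge 23 and s5(30): 53
merge 39 and 53: 92
merge s6(86) and 92: 178
The encoded length is the sum of every internal node's weight: 23 + 39 + 53 + 92 + 178 = 385 bits.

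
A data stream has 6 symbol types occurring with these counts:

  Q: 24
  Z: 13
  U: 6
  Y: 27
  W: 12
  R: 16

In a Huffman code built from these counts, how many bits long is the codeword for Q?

Huffman merges, smallest pair first:
U(6) + W(12) → 18
Z(13) + R(16) → 29
18 + Q(24) → 42
Y(27) + 29 → 56
42 + 56 → 98
The subtree containing Q is merged 2 times, so code length = 2.

2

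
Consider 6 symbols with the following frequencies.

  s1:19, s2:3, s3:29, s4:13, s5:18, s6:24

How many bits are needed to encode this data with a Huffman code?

Build the Huffman tree bottom-up:
combine s2(3), s4(13) → 16
combine 16, s5(18) → 34
combine s1(19), s6(24) → 43
combine s3(29), 34 → 63
combine 43, 63 → 106
The encoded length is the sum of every internal node's weight: 16 + 34 + 43 + 63 + 106 = 262 bits.

262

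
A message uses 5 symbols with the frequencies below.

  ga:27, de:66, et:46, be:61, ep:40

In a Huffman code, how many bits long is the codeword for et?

Huffman merges, smallest pair first:
merge ga(27) and ep(40): 67
merge et(46) and be(61): 107
merge de(66) and 67: 133
merge 107 and 133: 240
et's leaf is at depth 2, giving a 2-bit codeword.

2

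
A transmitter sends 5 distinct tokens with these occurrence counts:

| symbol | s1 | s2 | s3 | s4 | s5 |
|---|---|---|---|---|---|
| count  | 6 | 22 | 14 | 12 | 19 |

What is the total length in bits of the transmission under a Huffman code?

164

Merge the two smallest weights repeatedly:
s1(6) + s4(12) → 18
s3(14) + 18 → 32
s5(19) + s2(22) → 41
32 + 41 → 73
Total encoded bits = sum of merged weights = 18 + 32 + 41 + 73 = 164.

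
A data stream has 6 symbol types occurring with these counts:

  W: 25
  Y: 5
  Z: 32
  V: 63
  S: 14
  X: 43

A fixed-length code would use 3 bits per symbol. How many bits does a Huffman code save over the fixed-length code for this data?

119

Fixed-length: 3 bits × 182 symbols = 546 bits.
Huffman merges:
merge Y(5) and S(14): 19
merge 19 and W(25): 44
merge Z(32) and X(43): 75
merge 44 and V(63): 107
merge 75 and 107: 182
Huffman total = 19 + 44 + 75 + 107 + 182 = 427 bits.
Saving = 546 − 427 = 119 bits.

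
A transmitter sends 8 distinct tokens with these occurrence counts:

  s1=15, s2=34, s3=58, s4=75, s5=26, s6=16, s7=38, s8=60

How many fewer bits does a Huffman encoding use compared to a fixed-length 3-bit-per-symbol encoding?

Fixed-length: 3 bits × 322 symbols = 966 bits.
Huffman merges:
s1(15) + s6(16) → 31
s5(26) + 31 → 57
s2(34) + s7(38) → 72
57 + s3(58) → 115
s8(60) + 72 → 132
s4(75) + 115 → 190
132 + 190 → 322
Huffman total = 31 + 57 + 72 + 115 + 132 + 190 + 322 = 919 bits.
Saving = 966 − 919 = 47 bits.

47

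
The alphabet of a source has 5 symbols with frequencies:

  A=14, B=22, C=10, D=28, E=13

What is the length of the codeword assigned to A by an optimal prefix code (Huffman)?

Huffman merges, smallest pair first:
merge C(10) and E(13): 23
merge A(14) and B(22): 36
merge 23 and D(28): 51
merge 36 and 51: 87
A sits 2 levels below the root, so its codeword is 2 bits.

2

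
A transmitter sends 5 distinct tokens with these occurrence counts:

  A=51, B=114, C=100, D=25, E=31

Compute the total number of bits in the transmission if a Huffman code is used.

691

Build the Huffman tree bottom-up:
D(25) + E(31) → 56
A(51) + 56 → 107
C(100) + 107 → 207
B(114) + 207 → 321
Total encoded bits = sum of merged weights = 56 + 107 + 207 + 321 = 691.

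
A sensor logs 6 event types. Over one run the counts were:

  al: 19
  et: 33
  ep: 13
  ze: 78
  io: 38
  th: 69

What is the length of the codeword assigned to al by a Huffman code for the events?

4

Repeatedly merge the two smallest:
merge ep(13) and al(19): 32
merge 32 and et(33): 65
merge io(38) and 65: 103
merge th(69) and ze(78): 147
merge 103 and 147: 250
al sits 4 levels below the root, so its codeword is 4 bits.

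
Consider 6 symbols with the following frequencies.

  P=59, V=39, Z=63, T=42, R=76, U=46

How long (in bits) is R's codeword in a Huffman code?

2

Huffman merges, smallest pair first:
combine V(39), T(42) → 81
combine U(46), P(59) → 105
combine Z(63), R(76) → 139
combine 81, 105 → 186
combine 139, 186 → 325
R sits 2 levels below the root, so its codeword is 2 bits.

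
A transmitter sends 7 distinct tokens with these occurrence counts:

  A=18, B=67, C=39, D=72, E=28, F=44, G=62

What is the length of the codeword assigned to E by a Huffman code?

Repeatedly merge the two smallest:
merge A(18) and E(28): 46
merge C(39) and F(44): 83
merge 46 and G(62): 108
merge B(67) and D(72): 139
merge 83 and 108: 191
merge 139 and 191: 330
The subtree containing E is merged 4 times, so code length = 4.

4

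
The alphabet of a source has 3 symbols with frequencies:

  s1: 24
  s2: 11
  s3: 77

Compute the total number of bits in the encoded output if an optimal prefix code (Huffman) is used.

147

Merge the two smallest weights repeatedly:
combine s2(11), s1(24) → 35
combine 35, s3(77) → 112
The encoded length is the sum of every internal node's weight: 35 + 112 = 147 bits.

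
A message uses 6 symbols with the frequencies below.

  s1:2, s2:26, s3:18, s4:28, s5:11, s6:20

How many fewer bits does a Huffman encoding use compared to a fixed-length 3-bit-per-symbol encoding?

Fixed-length: 3 bits × 105 symbols = 315 bits.
Huffman merges:
merge s1(2) and s5(11): 13
merge 13 and s3(18): 31
merge s6(20) and s2(26): 46
merge s4(28) and 31: 59
merge 46 and 59: 105
Huffman total = 13 + 31 + 46 + 59 + 105 = 254 bits.
Saving = 315 − 254 = 61 bits.

61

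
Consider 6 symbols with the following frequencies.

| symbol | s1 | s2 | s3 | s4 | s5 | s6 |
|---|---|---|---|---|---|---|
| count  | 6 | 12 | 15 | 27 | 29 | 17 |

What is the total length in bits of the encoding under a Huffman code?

Build the Huffman tree bottom-up:
s1(6) + s2(12) → 18
s3(15) + s6(17) → 32
18 + s4(27) → 45
s5(29) + 32 → 61
45 + 61 → 106
The encoded length is the sum of every internal node's weight: 18 + 32 + 45 + 61 + 106 = 262 bits.

262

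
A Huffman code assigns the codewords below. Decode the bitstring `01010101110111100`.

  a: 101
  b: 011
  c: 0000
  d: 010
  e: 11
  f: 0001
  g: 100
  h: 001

dabaeg

Read left to right; each codeword is recognised as soon as it completes (prefix code):
  010→d | 101→a | 011→b | 101→a | 11→e | 100→g
Decoded message: dabaeg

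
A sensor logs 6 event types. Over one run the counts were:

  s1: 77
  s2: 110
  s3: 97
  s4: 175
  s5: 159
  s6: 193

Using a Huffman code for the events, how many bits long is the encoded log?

Greedily combine the two least-frequent nodes:
combine s1(77), s3(97) → 174
combine s2(110), s5(159) → 269
combine 174, s4(175) → 349
combine s6(193), 269 → 462
combine 349, 462 → 811
Total encoded bits = sum of merged weights = 174 + 269 + 349 + 462 + 811 = 2065.

2065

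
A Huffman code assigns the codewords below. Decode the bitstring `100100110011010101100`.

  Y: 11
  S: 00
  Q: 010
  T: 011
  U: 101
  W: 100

WWYSYQUW

Read left to right; each codeword is recognised as soon as it completes (prefix code):
  100→W | 100→W | 11→Y | 00→S | 11→Y | 010→Q | 101→U | 100→W
Decoded message: WWYSYQUW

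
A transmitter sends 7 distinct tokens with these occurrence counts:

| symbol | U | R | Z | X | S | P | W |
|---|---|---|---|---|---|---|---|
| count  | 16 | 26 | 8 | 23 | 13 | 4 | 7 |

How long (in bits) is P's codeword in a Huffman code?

Repeatedly merge the two smallest:
P(4) + W(7) → 11
Z(8) + 11 → 19
S(13) + U(16) → 29
19 + X(23) → 42
R(26) + 29 → 55
42 + 55 → 97
P's leaf is at depth 4, giving a 4-bit codeword.

4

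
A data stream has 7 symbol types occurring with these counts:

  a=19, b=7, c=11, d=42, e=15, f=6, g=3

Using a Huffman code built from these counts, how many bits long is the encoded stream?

Merge the two smallest weights repeatedly:
combine g(3), f(6) → 9
combine b(7), 9 → 16
combine c(11), e(15) → 26
combine 16, a(19) → 35
combine 26, 35 → 61
combine d(42), 61 → 103
The encoded length is the sum of every internal node's weight: 9 + 16 + 26 + 35 + 61 + 103 = 250 bits.

250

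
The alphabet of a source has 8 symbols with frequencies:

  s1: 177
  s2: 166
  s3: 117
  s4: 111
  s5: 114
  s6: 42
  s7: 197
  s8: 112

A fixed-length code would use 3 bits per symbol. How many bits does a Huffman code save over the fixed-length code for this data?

Fixed-length: 3 bits × 1036 symbols = 3108 bits.
Huffman merges:
merge s6(42) and s4(111): 153
merge s8(112) and s5(114): 226
merge s3(117) and 153: 270
merge s2(166) and s1(177): 343
merge s7(197) and 226: 423
merge 270 and 343: 613
merge 423 and 613: 1036
Huffman total = 153 + 226 + 270 + 343 + 423 + 613 + 1036 = 3064 bits.
Saving = 3108 − 3064 = 44 bits.

44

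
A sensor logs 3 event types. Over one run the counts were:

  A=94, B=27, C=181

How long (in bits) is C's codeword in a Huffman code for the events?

Repeatedly merge the two smallest:
combine B(27), A(94) → 121
combine 121, C(181) → 302
C is a child of the root — depth 1, so its codeword is a single bit.

1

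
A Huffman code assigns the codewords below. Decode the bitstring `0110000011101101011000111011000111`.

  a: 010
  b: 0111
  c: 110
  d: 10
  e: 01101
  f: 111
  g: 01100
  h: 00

ghbegbgb

Read left to right; each codeword is recognised as soon as it completes (prefix code):
  01100→g | 00→h | 0111→b | 01101→e | 01100→g | 0111→b | 01100→g | 0111→b
Decoded message: ghbegbgb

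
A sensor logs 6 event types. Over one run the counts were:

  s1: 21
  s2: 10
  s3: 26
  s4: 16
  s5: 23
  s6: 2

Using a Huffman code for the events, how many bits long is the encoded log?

Greedily combine the two least-frequent nodes:
combine s6(2), s2(10) → 12
combine 12, s4(16) → 28
combine s1(21), s5(23) → 44
combine s3(26), 28 → 54
combine 44, 54 → 98
The encoded length is the sum of every internal node's weight: 12 + 28 + 44 + 54 + 98 = 236 bits.

236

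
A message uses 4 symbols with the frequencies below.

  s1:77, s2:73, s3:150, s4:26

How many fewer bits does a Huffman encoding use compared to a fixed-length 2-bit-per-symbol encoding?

Fixed-length: 2 bits × 326 symbols = 652 bits.
Huffman merges:
s4(26) + s2(73) → 99
s1(77) + 99 → 176
s3(150) + 176 → 326
Huffman total = 99 + 176 + 326 = 601 bits.
Saving = 652 − 601 = 51 bits.

51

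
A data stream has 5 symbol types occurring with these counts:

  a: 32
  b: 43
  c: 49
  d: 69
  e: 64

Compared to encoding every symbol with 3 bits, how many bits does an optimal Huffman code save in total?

182

Fixed-length: 3 bits × 257 symbols = 771 bits.
Huffman merges:
a(32) + b(43) → 75
c(49) + e(64) → 113
d(69) + 75 → 144
113 + 144 → 257
Huffman total = 75 + 113 + 144 + 257 = 589 bits.
Saving = 771 − 589 = 182 bits.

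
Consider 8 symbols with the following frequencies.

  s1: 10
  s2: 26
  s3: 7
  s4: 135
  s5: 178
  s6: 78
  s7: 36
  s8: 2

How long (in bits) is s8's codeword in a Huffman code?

7

Huffman merges, smallest pair first:
combine s8(2), s3(7) → 9
combine 9, s1(10) → 19
combine 19, s2(26) → 45
combine s7(36), 45 → 81
combine s6(78), 81 → 159
combine s4(135), 159 → 294
combine s5(178), 294 → 472
s8's leaf is at depth 7, giving a 7-bit codeword.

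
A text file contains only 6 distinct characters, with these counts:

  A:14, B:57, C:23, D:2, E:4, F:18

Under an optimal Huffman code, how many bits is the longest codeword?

5

Merge the two lowest-weight nodes at each step:
combine D(2), E(4) → 6
combine 6, A(14) → 20
combine F(18), 20 → 38
combine C(23), 38 → 61
combine B(57), 61 → 118
Maximum depth reached is 5.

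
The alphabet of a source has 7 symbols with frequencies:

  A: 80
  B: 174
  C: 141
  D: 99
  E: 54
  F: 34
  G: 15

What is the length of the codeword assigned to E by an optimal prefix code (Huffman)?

3

Repeatedly merge the two smallest:
combine G(15), F(34) → 49
combine 49, E(54) → 103
combine A(80), D(99) → 179
combine 103, C(141) → 244
combine B(174), 179 → 353
combine 244, 353 → 597
E's leaf is at depth 3, giving a 3-bit codeword.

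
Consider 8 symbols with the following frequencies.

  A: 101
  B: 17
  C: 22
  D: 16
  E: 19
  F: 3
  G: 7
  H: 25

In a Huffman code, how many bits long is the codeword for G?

Huffman merges, smallest pair first:
merge F(3) and G(7): 10
merge 10 and D(16): 26
merge B(17) and E(19): 36
merge C(22) and H(25): 47
merge 26 and 36: 62
merge 47 and 62: 109
merge A(101) and 109: 210
G's leaf is at depth 5, giving a 5-bit codeword.

5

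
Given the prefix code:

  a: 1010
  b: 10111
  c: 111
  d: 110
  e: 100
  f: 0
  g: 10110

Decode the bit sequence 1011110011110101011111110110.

becabcg

Read left to right; each codeword is recognised as soon as it completes (prefix code):
  10111→b | 100→e | 111→c | 1010→a | 10111→b | 111→c | 10110→g
Decoded message: becabcg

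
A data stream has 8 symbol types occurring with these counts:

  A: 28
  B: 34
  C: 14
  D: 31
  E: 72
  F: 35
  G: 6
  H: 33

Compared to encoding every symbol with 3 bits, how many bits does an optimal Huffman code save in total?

Fixed-length: 3 bits × 253 symbols = 759 bits.
Huffman merges:
merge G(6) and C(14): 20
merge 20 and A(28): 48
merge D(31) and H(33): 64
merge B(34) and F(35): 69
merge 48 and 64: 112
merge 69 and E(72): 141
merge 112 and 141: 253
Huffman total = 20 + 48 + 64 + 69 + 112 + 141 + 253 = 707 bits.
Saving = 759 − 707 = 52 bits.

52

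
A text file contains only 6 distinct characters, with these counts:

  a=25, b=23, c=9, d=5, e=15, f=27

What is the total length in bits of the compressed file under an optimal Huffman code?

Merge the two smallest weights repeatedly:
merge d(5) and c(9): 14
merge 14 and e(15): 29
merge b(23) and a(25): 48
merge f(27) and 29: 56
merge 48 and 56: 104
Each symbol's bit-cost is frequency × depth; summing gives 251 bits (equivalently 14 + 29 + 48 + 56 + 104).

251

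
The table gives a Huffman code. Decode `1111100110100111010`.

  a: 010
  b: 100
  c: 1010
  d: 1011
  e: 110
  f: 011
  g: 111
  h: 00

gefafc

Read left to right; each codeword is recognised as soon as it completes (prefix code):
  111→g | 110→e | 011→f | 010→a | 011→f | 1010→c
Decoded message: gefafc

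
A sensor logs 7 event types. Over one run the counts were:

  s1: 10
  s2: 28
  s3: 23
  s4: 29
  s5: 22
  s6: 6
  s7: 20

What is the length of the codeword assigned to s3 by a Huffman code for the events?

Repeatedly merge the two smallest:
combine s6(6), s1(10) → 16
combine 16, s7(20) → 36
combine s5(22), s3(23) → 45
combine s2(28), s4(29) → 57
combine 36, 45 → 81
combine 57, 81 → 138
s3 sits 3 levels below the root, so its codeword is 3 bits.

3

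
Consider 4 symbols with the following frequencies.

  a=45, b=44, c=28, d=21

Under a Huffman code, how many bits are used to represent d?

Repeatedly merge the two smallest:
merge d(21) and c(28): 49
merge b(44) and a(45): 89
merge 49 and 89: 138
d sits 2 levels below the root, so its codeword is 2 bits.

2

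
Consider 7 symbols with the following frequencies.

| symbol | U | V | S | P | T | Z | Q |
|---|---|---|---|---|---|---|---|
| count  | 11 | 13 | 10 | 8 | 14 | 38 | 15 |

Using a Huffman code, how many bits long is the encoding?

289

Greedily combine the two least-frequent nodes:
P(8) + S(10) → 18
U(11) + V(13) → 24
T(14) + Q(15) → 29
18 + 24 → 42
29 + Z(38) → 67
42 + 67 → 109
Each symbol's bit-cost is frequency × depth; summing gives 289 bits (equivalently 18 + 24 + 29 + 42 + 67 + 109).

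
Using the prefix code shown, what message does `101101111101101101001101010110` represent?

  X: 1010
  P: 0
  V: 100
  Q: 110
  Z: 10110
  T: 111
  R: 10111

Read left to right; each codeword is recognised as soon as it completes (prefix code):
  10110→Z | 111→T | 110→Q | 110→Q | 110→Q | 100→V | 110→Q | 1010→X | 110→Q
Decoded message: ZTQQQVQXQ

ZTQQQVQXQ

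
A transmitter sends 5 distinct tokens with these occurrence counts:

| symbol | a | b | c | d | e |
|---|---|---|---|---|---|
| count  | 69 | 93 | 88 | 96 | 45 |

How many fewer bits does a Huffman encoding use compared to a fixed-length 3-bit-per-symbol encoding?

277

Fixed-length: 3 bits × 391 symbols = 1173 bits.
Huffman merges:
e(45) + a(69) → 114
c(88) + b(93) → 181
d(96) + 114 → 210
181 + 210 → 391
Huffman total = 114 + 181 + 210 + 391 = 896 bits.
Saving = 1173 − 896 = 277 bits.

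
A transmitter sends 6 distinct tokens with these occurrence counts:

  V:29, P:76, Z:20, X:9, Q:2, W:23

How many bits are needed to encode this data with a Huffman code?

Build the Huffman tree bottom-up:
combine Q(2), X(9) → 11
combine 11, Z(20) → 31
combine W(23), V(29) → 52
combine 31, 52 → 83
combine P(76), 83 → 159
Total encoded bits = sum of merged weights = 11 + 31 + 52 + 83 + 159 = 336.

336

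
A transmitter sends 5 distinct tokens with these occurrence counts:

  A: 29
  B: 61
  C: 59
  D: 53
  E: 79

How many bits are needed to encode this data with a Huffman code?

Greedily combine the two least-frequent nodes:
A(29) + D(53) → 82
C(59) + B(61) → 120
E(79) + 82 → 161
120 + 161 → 281
The encoded length is the sum of every internal node's weight: 82 + 120 + 161 + 281 = 644 bits.

644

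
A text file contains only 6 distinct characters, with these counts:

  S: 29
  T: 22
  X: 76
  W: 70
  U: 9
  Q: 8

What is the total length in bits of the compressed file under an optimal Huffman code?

Greedily combine the two least-frequent nodes:
Q(8) + U(9) → 17
17 + T(22) → 39
S(29) + 39 → 68
68 + W(70) → 138
X(76) + 138 → 214
Each symbol's bit-cost is frequency × depth; summing gives 476 bits (equivalently 17 + 39 + 68 + 138 + 214).

476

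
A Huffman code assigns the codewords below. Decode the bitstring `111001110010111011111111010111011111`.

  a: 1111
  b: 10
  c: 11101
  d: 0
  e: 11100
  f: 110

Read left to right; each codeword is recognised as soon as it completes (prefix code):
  11100→e | 11100→e | 10→b | 11101→c | 1111→a | 11101→c | 0→d | 11101→c | 1111→a
Decoded message: eebcacdca

eebcacdca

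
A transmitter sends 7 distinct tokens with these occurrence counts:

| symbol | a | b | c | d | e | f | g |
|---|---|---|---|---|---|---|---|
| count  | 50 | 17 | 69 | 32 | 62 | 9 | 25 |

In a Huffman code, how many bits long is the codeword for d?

3

Huffman merges, smallest pair first:
f(9) + b(17) → 26
g(25) + 26 → 51
d(32) + a(50) → 82
51 + e(62) → 113
c(69) + 82 → 151
113 + 151 → 264
d's leaf is at depth 3, giving a 3-bit codeword.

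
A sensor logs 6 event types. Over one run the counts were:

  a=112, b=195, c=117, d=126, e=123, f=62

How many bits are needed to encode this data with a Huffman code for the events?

1884

Build the Huffman tree bottom-up:
merge f(62) and a(112): 174
merge c(117) and e(123): 240
merge d(126) and 174: 300
merge b(195) and 240: 435
merge 300 and 435: 735
Total encoded bits = sum of merged weights = 174 + 240 + 300 + 435 + 735 = 1884.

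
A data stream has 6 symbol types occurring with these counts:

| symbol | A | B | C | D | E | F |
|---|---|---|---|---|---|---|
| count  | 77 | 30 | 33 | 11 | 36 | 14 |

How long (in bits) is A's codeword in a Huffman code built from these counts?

1

Build the tree from the bottom:
merge D(11) and F(14): 25
merge 25 and B(30): 55
merge C(33) and E(36): 69
merge 55 and 69: 124
merge A(77) and 124: 201
A is merged only at the final step, so code length = 1.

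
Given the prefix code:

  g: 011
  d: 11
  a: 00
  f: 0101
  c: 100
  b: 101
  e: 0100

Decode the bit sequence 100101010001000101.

cbeef

Read left to right; each codeword is recognised as soon as it completes (prefix code):
  100→c | 101→b | 0100→e | 0100→e | 0101→f
Decoded message: cbeef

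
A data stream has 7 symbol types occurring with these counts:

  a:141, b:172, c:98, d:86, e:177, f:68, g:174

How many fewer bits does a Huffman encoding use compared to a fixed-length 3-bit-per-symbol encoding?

197

Fixed-length: 3 bits × 916 symbols = 2748 bits.
Huffman merges:
combine f(68), d(86) → 154
combine c(98), a(141) → 239
combine 154, b(172) → 326
combine g(174), e(177) → 351
combine 239, 326 → 565
combine 351, 565 → 916
Huffman total = 154 + 239 + 326 + 351 + 565 + 916 = 2551 bits.
Saving = 2748 − 2551 = 197 bits.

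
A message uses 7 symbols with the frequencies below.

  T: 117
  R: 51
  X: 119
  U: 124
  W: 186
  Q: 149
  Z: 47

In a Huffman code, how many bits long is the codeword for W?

2

Huffman merges, smallest pair first:
merge Z(47) and R(51): 98
merge 98 and T(117): 215
merge X(119) and U(124): 243
merge Q(149) and W(186): 335
merge 215 and 243: 458
merge 335 and 458: 793
W's leaf is at depth 2, giving a 2-bit codeword.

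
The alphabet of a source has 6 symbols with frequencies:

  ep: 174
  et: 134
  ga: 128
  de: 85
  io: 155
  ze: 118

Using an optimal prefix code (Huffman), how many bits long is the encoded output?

2053

Merge the two smallest weights repeatedly:
combine de(85), ze(118) → 203
combine ga(128), et(134) → 262
combine io(155), ep(174) → 329
combine 203, 262 → 465
combine 329, 465 → 794
Total encoded bits = sum of merged weights = 203 + 262 + 329 + 465 + 794 = 2053.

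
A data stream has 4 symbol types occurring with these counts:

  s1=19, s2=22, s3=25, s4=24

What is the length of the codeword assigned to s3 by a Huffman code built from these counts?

2

Repeatedly merge the two smallest:
s1(19) + s2(22) → 41
s4(24) + s3(25) → 49
41 + 49 → 90
s3's leaf is at depth 2, giving a 2-bit codeword.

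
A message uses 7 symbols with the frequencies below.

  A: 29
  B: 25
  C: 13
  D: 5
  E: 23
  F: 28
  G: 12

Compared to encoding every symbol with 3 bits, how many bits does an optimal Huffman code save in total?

Fixed-length: 3 bits × 135 symbols = 405 bits.
Huffman merges:
combine D(5), G(12) → 17
combine C(13), 17 → 30
combine E(23), B(25) → 48
combine F(28), A(29) → 57
combine 30, 48 → 78
combine 57, 78 → 135
Huffman total = 17 + 30 + 48 + 57 + 78 + 135 = 365 bits.
Saving = 405 − 365 = 40 bits.

40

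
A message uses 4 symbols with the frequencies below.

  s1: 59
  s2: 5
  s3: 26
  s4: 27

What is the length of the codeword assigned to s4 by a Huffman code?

2

Build the tree from the bottom:
combine s2(5), s3(26) → 31
combine s4(27), 31 → 58
combine 58, s1(59) → 117
s4's leaf is at depth 2, giving a 2-bit codeword.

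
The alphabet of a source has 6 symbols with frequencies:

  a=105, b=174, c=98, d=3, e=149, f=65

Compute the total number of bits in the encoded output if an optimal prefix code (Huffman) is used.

1422

Build the Huffman tree bottom-up:
merge d(3) and f(65): 68
merge 68 and c(98): 166
merge a(105) and e(149): 254
merge 166 and b(174): 340
merge 254 and 340: 594
Each symbol's bit-cost is frequency × depth; summing gives 1422 bits (equivalently 68 + 166 + 254 + 340 + 594).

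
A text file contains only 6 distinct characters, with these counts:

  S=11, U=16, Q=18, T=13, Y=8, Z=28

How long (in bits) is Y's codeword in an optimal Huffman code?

3

Build the tree from the bottom:
Y(8) + S(11) → 19
T(13) + U(16) → 29
Q(18) + 19 → 37
Z(28) + 29 → 57
37 + 57 → 94
The subtree containing Y is merged 3 times, so code length = 3.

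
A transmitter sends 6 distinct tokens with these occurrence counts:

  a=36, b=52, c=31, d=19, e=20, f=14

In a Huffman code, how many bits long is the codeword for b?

2

Repeatedly merge the two smallest:
f(14) + d(19) → 33
e(20) + c(31) → 51
33 + a(36) → 69
51 + b(52) → 103
69 + 103 → 172
The subtree containing b is merged 2 times, so code length = 2.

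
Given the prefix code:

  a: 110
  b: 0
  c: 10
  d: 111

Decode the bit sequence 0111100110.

Read left to right; each codeword is recognised as soon as it completes (prefix code):
  0→b | 111→d | 10→c | 0→b | 110→a
Decoded message: bdcba

bdcba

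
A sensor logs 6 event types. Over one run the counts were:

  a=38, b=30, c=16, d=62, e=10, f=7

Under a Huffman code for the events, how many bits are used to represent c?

Build the tree from the bottom:
combine f(7), e(10) → 17
combine c(16), 17 → 33
combine b(30), 33 → 63
combine a(38), d(62) → 100
combine 63, 100 → 163
The subtree containing c is merged 3 times, so code length = 3.

3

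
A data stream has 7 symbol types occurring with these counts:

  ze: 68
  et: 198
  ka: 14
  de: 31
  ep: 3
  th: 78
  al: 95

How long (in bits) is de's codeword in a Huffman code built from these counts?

4

Huffman merges, smallest pair first:
combine ep(3), ka(14) → 17
combine 17, de(31) → 48
combine 48, ze(68) → 116
combine th(78), al(95) → 173
combine 116, 173 → 289
combine et(198), 289 → 487
de's leaf is at depth 4, giving a 4-bit codeword.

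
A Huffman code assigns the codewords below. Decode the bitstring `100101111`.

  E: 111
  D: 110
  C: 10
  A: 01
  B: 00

CAAE

Read left to right; each codeword is recognised as soon as it completes (prefix code):
  10→C | 01→A | 01→A | 111→E
Decoded message: CAAE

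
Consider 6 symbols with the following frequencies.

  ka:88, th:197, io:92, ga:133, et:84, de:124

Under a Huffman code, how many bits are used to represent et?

Repeatedly merge the two smallest:
merge et(84) and ka(88): 172
merge io(92) and de(124): 216
merge ga(133) and 172: 305
merge th(197) and 216: 413
merge 305 and 413: 718
The subtree containing et is merged 3 times, so code length = 3.

3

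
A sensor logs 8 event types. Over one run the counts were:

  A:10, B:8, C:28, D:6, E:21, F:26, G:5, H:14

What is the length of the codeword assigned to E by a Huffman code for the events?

3

Build the tree from the bottom:
G(5) + D(6) → 11
B(8) + A(10) → 18
11 + H(14) → 25
18 + E(21) → 39
25 + F(26) → 51
C(28) + 39 → 67
51 + 67 → 118
The subtree containing E is merged 3 times, so code length = 3.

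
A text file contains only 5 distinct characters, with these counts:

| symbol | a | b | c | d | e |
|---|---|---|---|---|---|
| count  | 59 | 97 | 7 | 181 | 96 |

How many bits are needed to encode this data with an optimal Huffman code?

Merge the two smallest weights repeatedly:
combine c(7), a(59) → 66
combine 66, e(96) → 162
combine b(97), 162 → 259
combine d(181), 259 → 440
Total encoded bits = sum of merged weights = 66 + 162 + 259 + 440 = 927.

927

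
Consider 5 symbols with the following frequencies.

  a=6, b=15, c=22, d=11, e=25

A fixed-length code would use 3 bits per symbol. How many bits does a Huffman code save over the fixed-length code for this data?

Fixed-length: 3 bits × 79 symbols = 237 bits.
Huffman merges:
merge a(6) and d(11): 17
merge b(15) and 17: 32
merge c(22) and e(25): 47
merge 32 and 47: 79
Huffman total = 17 + 32 + 47 + 79 = 175 bits.
Saving = 237 − 175 = 62 bits.

62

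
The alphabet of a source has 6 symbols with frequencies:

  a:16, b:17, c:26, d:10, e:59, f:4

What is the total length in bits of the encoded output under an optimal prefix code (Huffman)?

Merge the two smallest weights repeatedly:
combine f(4), d(10) → 14
combine 14, a(16) → 30
combine b(17), c(26) → 43
combine 30, 43 → 73
combine e(59), 73 → 132
The encoded length is the sum of every internal node's weight: 14 + 30 + 43 + 73 + 132 = 292 bits.

292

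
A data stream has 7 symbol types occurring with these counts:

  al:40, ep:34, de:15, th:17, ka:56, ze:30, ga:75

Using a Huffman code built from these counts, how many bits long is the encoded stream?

Merge the two smallest weights repeatedly:
merge de(15) and th(17): 32
merge ze(30) and 32: 62
merge ep(34) and al(40): 74
merge ka(56) and 62: 118
merge 74 and ga(75): 149
merge 118 and 149: 267
The encoded length is the sum of every internal node's weight: 32 + 62 + 74 + 118 + 149 + 267 = 702 bits.

702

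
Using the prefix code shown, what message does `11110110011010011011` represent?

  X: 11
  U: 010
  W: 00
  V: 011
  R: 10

XXVWXUVV

Read left to right; each codeword is recognised as soon as it completes (prefix code):
  11→X | 11→X | 011→V | 00→W | 11→X | 010→U | 011→V | 011→V
Decoded message: XXVWXUVV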